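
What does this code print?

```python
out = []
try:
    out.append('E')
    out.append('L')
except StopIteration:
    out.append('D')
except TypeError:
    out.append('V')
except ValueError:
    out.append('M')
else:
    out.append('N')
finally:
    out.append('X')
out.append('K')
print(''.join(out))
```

Execution trace: 'E' (try body) → 'L' (try body, no exception) → 'N' (else) → 'X' (finally) → 'K' (after the try/except). Output: ELNXK

Answer: ELNXK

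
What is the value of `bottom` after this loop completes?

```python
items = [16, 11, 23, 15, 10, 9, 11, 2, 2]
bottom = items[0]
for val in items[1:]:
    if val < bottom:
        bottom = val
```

Minimum of [16, 11, 23, 15, 10, 9, 11, 2, 2]
`bottom` takes the values: 16 → 11 → 10 → 9 → 2

Answer: 2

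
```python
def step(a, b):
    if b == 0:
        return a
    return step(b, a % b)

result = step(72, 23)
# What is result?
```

step(72, 23) -> step(23, 3) -> step(3, 2) -> step(2, 1) -> step(1, 0) -> 1

Answer: 1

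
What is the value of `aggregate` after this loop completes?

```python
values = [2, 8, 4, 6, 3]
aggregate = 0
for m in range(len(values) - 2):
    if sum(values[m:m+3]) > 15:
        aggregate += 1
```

Count windows with sum > 15
`aggregate` takes the values: 0 → 1

Answer: 1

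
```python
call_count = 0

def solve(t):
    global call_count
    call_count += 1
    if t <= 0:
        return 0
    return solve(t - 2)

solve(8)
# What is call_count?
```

Linear recursion stepping by 2: 5 calls from t=8 down to ≤0.

Answer: 5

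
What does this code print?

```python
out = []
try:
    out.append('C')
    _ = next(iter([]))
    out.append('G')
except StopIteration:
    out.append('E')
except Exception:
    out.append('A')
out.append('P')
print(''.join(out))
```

Execution trace: 'C' (try body) → 'E' (except StopIteration) → 'P' (after the try/except). Output: CEP

Answer: CEP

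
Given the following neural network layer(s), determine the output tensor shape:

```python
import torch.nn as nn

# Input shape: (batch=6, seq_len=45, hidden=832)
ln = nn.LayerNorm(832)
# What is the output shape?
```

Input: (6, 45, 832) -> Output: (6, 45, 832)

Answer: (6, 45, 832)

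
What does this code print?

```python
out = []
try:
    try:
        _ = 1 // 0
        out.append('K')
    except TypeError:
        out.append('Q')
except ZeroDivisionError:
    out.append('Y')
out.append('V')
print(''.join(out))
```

Execution trace: 'Y' (outer except ZeroDivisionError) → 'V' (after the try/except). Output: YV

Answer: YV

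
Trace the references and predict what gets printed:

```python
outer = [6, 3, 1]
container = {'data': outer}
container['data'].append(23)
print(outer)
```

Key concept: dict holds reference to list.
Step by step:
`outer = [6, 3, 1]` → outer = [6, 3, 1]
`container = {'data': outer}` → container = {'data': [6, 3, 1]}
`container['data'].append(23)` → outer = [6, 3, 1, 23]; container = {'data': [6, 3, 1, 23]}
`print(outer)` → prints [6, 3, 1, 23]

Answer: [6, 3, 1, 23]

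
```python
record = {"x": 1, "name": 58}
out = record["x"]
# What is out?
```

Trace:
`record = {"x": 1, "name": 58}` → record = {'x': 1, 'name': 58}
`out = record["x"]` → out = 1
So out = 1

Answer: 1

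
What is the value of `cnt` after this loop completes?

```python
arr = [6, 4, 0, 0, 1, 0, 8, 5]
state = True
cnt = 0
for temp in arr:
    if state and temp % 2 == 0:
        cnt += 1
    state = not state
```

Count even values at even positions
`cnt` takes the values: 0 → 1 → 2 → 3

Answer: 3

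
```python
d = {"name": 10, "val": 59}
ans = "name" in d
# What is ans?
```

Trace:
`d = {"name": 10, "val": 59}` → d = {'name': 10, 'val': 59}
`ans = "name" in d` → ans = True
So ans = True

Answer: True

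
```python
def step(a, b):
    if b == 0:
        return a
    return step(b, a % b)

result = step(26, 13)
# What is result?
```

step(26, 13) -> step(13, 0) -> 13

Answer: 13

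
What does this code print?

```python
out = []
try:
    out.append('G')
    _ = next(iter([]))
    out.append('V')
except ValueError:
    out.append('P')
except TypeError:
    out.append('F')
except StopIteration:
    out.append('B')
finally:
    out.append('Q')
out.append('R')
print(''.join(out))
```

Execution trace: 'G' (try body) → 'B' (except StopIteration) → 'Q' (finally) → 'R' (after the try/except). Output: GBQR

Answer: GBQR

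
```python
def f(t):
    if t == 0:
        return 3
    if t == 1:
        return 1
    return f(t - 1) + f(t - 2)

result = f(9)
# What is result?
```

Build up from base cases: f(0)=3, f(1)=1, f(2)=4, f(3)=5, f(4)=9, f(5)=14, f(6)=23, ..., f(9)=97

Answer: 97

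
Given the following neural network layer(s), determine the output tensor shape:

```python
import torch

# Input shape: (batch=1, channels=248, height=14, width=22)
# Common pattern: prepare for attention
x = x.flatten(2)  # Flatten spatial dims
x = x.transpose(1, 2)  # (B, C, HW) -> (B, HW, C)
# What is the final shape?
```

Input: (1, 248, 14, 22) -> after flatten(2): (1, 248, 308) -> Output: (1, 308, 248)

Answer: (1, 308, 248)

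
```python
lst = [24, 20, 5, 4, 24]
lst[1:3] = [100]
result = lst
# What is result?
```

Trace:
`lst = [24, 20, 5, 4, 24]` → lst = [24, 20, 5, 4, 24]
`lst[1:3] = [100]` → lst = [24, 100, 4, 24]
`result = lst` → result = [24, 100, 4, 24]
So result = [24, 100, 4, 24]

Answer: [24, 100, 4, 24]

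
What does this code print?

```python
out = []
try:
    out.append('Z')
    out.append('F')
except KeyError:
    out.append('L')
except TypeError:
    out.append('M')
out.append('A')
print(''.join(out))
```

Execution trace: 'Z' (try body) → 'F' (try body, no exception) → 'A' (after the try/except). Output: ZFA

Answer: ZFA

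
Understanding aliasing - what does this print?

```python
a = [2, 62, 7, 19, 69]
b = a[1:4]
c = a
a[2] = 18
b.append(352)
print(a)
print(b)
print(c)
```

Key concept: slice vs alias.
Step by step:
`a = [2, 62, 7, 19, 69]` → a = [2, 62, 7, 19, 69]
`b = a[1:4]` → b = [62, 7, 19]
`c = a` → c = [2, 62, 7, 19, 69] (same object as a)
`a[2] = 18` → a = [2, 62, 18, 19, 69] (same object as c); c = [2, 62, 18, 19, 69] (same object as a)
`b.append(352)` → b = [62, 7, 19, 352]
`print(a)` → prints [2, 62, 18, 19, 69]
`print(b)` → prints [62, 7, 19, 352]
`print(c)` → prints [2, 62, 18, 19, 69]

Answer:
[2, 62, 18, 19, 69]
[62, 7, 19, 352]
[2, 62, 18, 19, 69]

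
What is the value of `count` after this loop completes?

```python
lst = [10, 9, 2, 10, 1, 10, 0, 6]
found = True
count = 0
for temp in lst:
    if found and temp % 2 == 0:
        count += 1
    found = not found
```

Count even values at even positions
`count` takes the values: 0 → 1 → 2 → 3

Answer: 3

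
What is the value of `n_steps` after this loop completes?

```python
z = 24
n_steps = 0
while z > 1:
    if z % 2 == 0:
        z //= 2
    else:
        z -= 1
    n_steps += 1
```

Steps to reduce 24 to 1
`n_steps` takes the values: 0 → 1 → 2 → 3 → 4 → 5

Answer: 5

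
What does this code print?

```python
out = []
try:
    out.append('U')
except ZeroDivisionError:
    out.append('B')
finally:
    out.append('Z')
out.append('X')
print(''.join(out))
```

Execution trace: 'U' (try body, no exception) → 'Z' (finally) → 'X' (after the try/except). Output: UZX

Answer: UZX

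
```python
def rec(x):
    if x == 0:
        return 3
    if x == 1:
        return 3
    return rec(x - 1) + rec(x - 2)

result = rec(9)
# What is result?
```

Build up from base cases: rec(0)=3, rec(1)=3, rec(2)=6, rec(3)=9, rec(4)=15, rec(5)=24, rec(6)=39, ..., rec(9)=165

Answer: 165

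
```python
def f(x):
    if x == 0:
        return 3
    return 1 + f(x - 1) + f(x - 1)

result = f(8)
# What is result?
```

f(x) = 1 + 2·f(x-1), f(0)=3. Closed form: (3+1)·2^8 - 1 = 1023.

Answer: 1023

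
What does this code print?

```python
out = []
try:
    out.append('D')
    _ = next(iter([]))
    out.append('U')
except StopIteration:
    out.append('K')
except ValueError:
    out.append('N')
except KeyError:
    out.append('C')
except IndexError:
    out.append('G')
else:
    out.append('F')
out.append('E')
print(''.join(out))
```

Execution trace: 'D' (try body) → 'K' (except StopIteration) → 'E' (after the try/except). Output: DKE

Answer: DKE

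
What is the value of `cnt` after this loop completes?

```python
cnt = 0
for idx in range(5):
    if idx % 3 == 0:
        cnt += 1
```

Count numbers divisible by 3 in range(5)
`cnt` takes the values: 0 → 1 → 2

Answer: 2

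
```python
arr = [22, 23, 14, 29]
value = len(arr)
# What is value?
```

Trace:
`arr = [22, 23, 14, 29]` → arr = [22, 23, 14, 29]
`value = len(arr)` → value = 4
So value = 4

Answer: 4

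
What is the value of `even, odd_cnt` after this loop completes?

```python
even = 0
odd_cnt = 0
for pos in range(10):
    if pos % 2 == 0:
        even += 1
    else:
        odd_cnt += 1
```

Count evens and odds in range(10)
`even, odd_cnt` takes the values: (0, 0) → (1, 0) → (1, 1) → (2, 1) → (2, 2) → (3, 2) → (3, 3) → (4, 3) → (4, 4) → (5, 4) → (5, 5)

Answer: 5, 5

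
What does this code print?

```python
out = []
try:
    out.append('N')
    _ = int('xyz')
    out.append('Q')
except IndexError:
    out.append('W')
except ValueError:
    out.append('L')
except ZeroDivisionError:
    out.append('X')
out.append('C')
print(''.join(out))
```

Execution trace: 'N' (try body) → 'L' (except ValueError) → 'C' (after the try/except). Output: NLC

Answer: NLC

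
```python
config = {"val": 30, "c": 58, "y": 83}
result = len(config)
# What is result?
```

Trace:
`config = {"val": 30, "c": 58, "y": 83}` → config = {'val': 30, 'c': 58, 'y': 83}
`result = len(config)` → result = 3
So result = 3

Answer: 3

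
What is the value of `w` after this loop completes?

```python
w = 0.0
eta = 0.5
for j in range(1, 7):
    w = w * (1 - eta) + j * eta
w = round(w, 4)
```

Moving average with lr=0.5
`w` takes the values: 0.0 → 0.5 → 1.25 → 2.125 → 3.0625 → 4.03125 → 5.015625 → 5.0156

Answer: 5.0156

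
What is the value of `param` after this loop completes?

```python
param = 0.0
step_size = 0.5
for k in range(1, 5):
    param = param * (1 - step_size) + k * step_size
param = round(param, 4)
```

Moving average with lr=0.5
`param` takes the values: 0.0 → 0.5 → 1.25 → 2.125 → 3.0625

Answer: 3.0625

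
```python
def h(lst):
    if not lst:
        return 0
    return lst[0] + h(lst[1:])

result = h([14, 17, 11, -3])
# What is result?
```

14 + 17 + 11 + (-3) + 0 = 39

Answer: 39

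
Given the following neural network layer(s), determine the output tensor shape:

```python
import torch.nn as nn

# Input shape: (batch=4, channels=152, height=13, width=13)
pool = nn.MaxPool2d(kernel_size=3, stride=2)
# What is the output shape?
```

Input: (4, 152, 13, 13) -> Output: (4, 152, 6, 6)

Answer: (4, 152, 6, 6)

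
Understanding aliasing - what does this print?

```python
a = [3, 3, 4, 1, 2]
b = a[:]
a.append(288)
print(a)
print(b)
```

Key concept: slice [:] creates copy.
Step by step:
`a = [3, 3, 4, 1, 2]` → a = [3, 3, 4, 1, 2]
`b = a[:]` → b = [3, 3, 4, 1, 2]
`a.append(288)` → a = [3, 3, 4, 1, 2, 288]
`print(a)` → prints [3, 3, 4, 1, 2, 288]
`print(b)` → prints [3, 3, 4, 1, 2]

Answer:
[3, 3, 4, 1, 2, 288]
[3, 3, 4, 1, 2]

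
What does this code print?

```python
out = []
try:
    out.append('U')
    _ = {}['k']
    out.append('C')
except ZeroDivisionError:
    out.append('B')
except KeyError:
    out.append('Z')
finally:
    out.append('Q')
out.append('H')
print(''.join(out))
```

Execution trace: 'U' (try body) → 'Z' (except KeyError) → 'Q' (finally) → 'H' (after the try/except). Output: UZQH

Answer: UZQH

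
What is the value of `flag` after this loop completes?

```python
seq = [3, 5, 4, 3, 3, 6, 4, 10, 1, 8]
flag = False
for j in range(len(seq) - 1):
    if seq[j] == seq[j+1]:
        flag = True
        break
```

Check consecutive duplicates in [3, 5, 4, 3, 3, 6, 4, 10, 1, 8]
`flag` takes the values: False → True

Answer: True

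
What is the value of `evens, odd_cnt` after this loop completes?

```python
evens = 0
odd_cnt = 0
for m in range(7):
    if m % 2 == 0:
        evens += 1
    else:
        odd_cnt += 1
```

Count evens and odds in range(7)
`evens, odd_cnt` takes the values: (0, 0) → (1, 0) → (1, 1) → (2, 1) → (2, 2) → (3, 2) → (3, 3) → (4, 3)

Answer: 4, 3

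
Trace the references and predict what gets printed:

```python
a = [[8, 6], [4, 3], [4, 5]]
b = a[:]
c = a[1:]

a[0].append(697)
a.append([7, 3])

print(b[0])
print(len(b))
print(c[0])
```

Key concept: slice with nested mutation.
Step by step:
`a = [[8, 6], [4, 3], [4, 5]]` → a = [[8, 6], [4, 3], [4, 5]]
`b = a[:]` → b = [[8, 6], [4, 3], [4, 5]]
`c = a[1:]` → c = [[4, 3], [4, 5]]
`a[0].append(697)` → a = [[8, 6, 697], [4, 3], [4, 5]]; b = [[8, 6, 697], [4, 3], [4, 5]]
`a.append([7, 3])` → a = [[8, 6, 697], [4, 3], [4, 5], [7, 3]]
`print(b[0])` → prints [8, 6, 697]
`print(len(b))` → prints 3
`print(c[0])` → prints [4, 3]

Answer:
[8, 6, 697]
3
[4, 3]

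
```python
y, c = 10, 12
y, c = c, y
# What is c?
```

Trace:
`y, c = 10, 12` → y = 10; c = 12
`y, c = c, y` → y = 12; c = 10
So c = 10

Answer: 10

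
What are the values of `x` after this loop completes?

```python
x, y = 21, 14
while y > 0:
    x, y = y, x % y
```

GCD of 21 and 14
`x` takes the values: 21 → 14 → 7

Answer: 7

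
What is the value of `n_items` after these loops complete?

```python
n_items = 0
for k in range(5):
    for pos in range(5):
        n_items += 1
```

5 * 5 = 25
`n_items` takes the values: 0 → 1 → 2 → 3 → 4 → 5 → 6 → 7 → 8 → 9 → 10 → 11 → 12 → 13 → 14 → 15 → 16 → 17 → 18 → 19 → 20 → 21 → 22 → 23 → 24 → 25

Answer: 25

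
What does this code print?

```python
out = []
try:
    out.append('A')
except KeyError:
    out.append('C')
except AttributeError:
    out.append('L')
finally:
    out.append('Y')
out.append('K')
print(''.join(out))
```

Execution trace: 'A' (try body, no exception) → 'Y' (finally) → 'K' (after the try/except). Output: AYK

Answer: AYK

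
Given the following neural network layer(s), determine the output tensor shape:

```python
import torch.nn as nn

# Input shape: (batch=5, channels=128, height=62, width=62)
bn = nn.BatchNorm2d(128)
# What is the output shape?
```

Input: (5, 128, 62, 62) -> Output: (5, 128, 62, 62)

Answer: (5, 128, 62, 62)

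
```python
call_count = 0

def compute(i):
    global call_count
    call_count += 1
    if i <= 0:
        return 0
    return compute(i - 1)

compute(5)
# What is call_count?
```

Linear recursion stepping by 1: 6 calls from i=5 down to ≤0.

Answer: 6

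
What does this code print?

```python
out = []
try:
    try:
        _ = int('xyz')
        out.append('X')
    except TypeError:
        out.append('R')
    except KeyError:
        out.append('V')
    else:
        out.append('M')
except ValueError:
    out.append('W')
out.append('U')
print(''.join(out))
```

Execution trace: 'W' (outer except ValueError) → 'U' (after the try/except). Output: WU

Answer: WU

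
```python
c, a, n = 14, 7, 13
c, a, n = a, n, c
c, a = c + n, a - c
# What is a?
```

Trace:
`c, a, n = 14, 7, 13` → c = 14; a = 7; n = 13
`c, a, n = a, n, c` → c = 7; a = 13; n = 14
`c, a = c + n, a - c` → c = 21; a = 6
So a = 6

Answer: 6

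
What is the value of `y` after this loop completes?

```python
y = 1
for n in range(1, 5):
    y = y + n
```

Start at 1, add 1 through 4
`y` takes the values: 1 → 2 → 4 → 7 → 11

Answer: 11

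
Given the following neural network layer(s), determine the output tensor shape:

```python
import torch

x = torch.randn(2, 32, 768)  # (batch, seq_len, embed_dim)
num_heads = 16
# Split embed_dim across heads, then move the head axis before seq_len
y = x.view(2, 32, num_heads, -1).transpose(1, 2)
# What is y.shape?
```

Input: (2, 32, 768) -> head_dim = 768 // 16 = 48; after view: (2, 32, 16, 48) -> after transpose(1, 2): (2, 16, 32, 48) -> Output: (2, 16, 32, 48)

Answer: (2, 16, 32, 48)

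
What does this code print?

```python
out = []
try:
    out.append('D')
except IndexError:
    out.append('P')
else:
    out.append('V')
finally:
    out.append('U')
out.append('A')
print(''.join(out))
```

Execution trace: 'D' (try body, no exception) → 'V' (else) → 'U' (finally) → 'A' (after the try/except). Output: DVUA

Answer: DVUA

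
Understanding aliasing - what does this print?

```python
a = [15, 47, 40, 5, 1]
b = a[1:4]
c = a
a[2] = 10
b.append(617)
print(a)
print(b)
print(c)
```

Key concept: slice vs alias.
Step by step:
`a = [15, 47, 40, 5, 1]` → a = [15, 47, 40, 5, 1]
`b = a[1:4]` → b = [47, 40, 5]
`c = a` → c = [15, 47, 40, 5, 1] (same object as a)
`a[2] = 10` → a = [15, 47, 10, 5, 1] (same object as c); c = [15, 47, 10, 5, 1] (same object as a)
`b.append(617)` → b = [47, 40, 5, 617]
`print(a)` → prints [15, 47, 10, 5, 1]
`print(b)` → prints [47, 40, 5, 617]
`print(c)` → prints [15, 47, 10, 5, 1]

Answer:
[15, 47, 10, 5, 1]
[47, 40, 5, 617]
[15, 47, 10, 5, 1]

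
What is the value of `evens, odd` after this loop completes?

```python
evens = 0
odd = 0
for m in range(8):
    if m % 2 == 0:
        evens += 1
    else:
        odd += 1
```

Count evens and odds in range(8)
`evens, odd` takes the values: (0, 0) → (1, 0) → (1, 1) → (2, 1) → (2, 2) → (3, 2) → (3, 3) → (4, 3) → (4, 4)

Answer: 4, 4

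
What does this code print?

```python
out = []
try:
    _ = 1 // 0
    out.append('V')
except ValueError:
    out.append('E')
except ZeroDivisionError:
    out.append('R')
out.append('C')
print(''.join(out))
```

Execution trace: 'R' (except ZeroDivisionError) → 'C' (after the try/except). Output: RC

Answer: RC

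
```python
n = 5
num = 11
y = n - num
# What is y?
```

Trace:
`n = 5` → n = 5
`num = 11` → num = 11
`y = n - num` → y = -6
So y = -6

Answer: -6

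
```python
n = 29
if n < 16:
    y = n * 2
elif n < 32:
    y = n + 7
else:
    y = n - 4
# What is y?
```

Trace:
`n = 29` → n = 29
`if n < 16: ...` → n < 16 is False, n < 32 is True → y = 36
So y = 36

Answer: 36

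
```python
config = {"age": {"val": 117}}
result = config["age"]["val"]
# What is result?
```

Trace:
`config = {"age": {"val": 117}}` → config = {'age': {'val': 117}}
`result = config["age"]["val"]` → result = 117
So result = 117

Answer: 117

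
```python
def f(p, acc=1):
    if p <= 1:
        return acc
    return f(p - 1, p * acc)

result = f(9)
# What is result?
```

Accumulator trace (n, acc): (9, 1) -> (8, 9) -> (7, 72) -> (6, 504) -> (5, 3024) -> (4, 15120) -> (3, 60480) -> (2, 181440) -> (1, 362880) -> return 362880

Answer: 362880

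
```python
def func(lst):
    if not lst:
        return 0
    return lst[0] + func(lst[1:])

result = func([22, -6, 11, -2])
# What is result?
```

22 + (-6) + 11 + (-2) + 0 = 25

Answer: 25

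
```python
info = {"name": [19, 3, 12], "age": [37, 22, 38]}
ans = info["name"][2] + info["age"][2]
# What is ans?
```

Trace:
`info = {"name": [19, 3, 12], "age": [37, 22, 38]}` → info = {'name': [19, 3, 12], 'age': [37, 22, 38]}
`ans = info["name"][2] + info["age"][2]` → ans = 50
So ans = 50

Answer: 50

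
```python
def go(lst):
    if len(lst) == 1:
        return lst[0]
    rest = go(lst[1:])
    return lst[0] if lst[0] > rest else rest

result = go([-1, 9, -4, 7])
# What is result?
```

Recursive max over [-1, 9, -4, 7] = 9

Answer: 9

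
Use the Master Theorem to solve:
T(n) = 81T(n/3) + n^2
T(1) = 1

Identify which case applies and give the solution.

a=81, b=3, f(n)=n^2. log_3(81) = 4. Since c=2 < 4, Case 1 applies: T(n) = Θ(n^log_b(a)) = O(n^4).

Answer: O(n^4) - Case 1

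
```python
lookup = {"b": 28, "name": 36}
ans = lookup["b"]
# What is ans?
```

Trace:
`lookup = {"b": 28, "name": 36}` → lookup = {'b': 28, 'name': 36}
`ans = lookup["b"]` → ans = 28
So ans = 28

Answer: 28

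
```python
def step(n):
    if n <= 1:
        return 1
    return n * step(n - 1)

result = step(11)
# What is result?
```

step(11) = 11 * 10 * 9 * 8 * 7 * 6 * 5 * 4 * 3 * 2 * 1 = 39916800

Answer: 39916800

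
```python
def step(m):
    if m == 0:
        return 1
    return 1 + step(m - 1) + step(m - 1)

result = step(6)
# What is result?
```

step(m) = 1 + 2·step(m-1), step(0)=1. Closed form: (1+1)·2^6 - 1 = 127.

Answer: 127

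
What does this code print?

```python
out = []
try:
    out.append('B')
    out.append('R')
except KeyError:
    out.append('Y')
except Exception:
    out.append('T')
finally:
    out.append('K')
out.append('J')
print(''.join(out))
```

Execution trace: 'B' (try body) → 'R' (try body, no exception) → 'K' (finally) → 'J' (after the try/except). Output: BRKJ

Answer: BRKJ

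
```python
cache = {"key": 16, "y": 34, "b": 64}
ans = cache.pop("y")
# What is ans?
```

Trace:
`cache = {"key": 16, "y": 34, "b": 64}` → cache = {'key': 16, 'y': 34, 'b': 64}
`ans = cache.pop("y")` → cache = {'key': 16, 'b': 64}; ans = 34
So ans = 34

Answer: 34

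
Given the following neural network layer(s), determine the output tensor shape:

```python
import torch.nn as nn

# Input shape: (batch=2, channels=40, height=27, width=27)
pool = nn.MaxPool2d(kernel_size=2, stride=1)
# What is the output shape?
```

Input: (2, 40, 27, 27) -> Output: (2, 40, 26, 26)

Answer: (2, 40, 26, 26)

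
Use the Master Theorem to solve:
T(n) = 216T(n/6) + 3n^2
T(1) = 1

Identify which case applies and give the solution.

a=216, b=6, f(n)=3n^2. log_6(216) = 3. Since c=2 < 3, Case 1 applies: T(n) = Θ(n^log_b(a)) = O(n^3).

Answer: O(n^3) - Case 1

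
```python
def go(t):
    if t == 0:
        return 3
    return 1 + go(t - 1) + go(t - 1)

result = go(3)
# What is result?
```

go(t) = 1 + 2·go(t-1), go(0)=3. Closed form: (3+1)·2^3 - 1 = 31.

Answer: 31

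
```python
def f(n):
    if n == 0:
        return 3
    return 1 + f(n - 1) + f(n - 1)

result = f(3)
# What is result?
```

f(n) = 1 + 2·f(n-1), f(0)=3. Closed form: (3+1)·2^3 - 1 = 31.

Answer: 31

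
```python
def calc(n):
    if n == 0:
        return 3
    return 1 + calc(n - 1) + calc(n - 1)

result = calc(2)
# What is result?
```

calc(n) = 1 + 2·calc(n-1), calc(0)=3. Closed form: (3+1)·2^2 - 1 = 15.

Answer: 15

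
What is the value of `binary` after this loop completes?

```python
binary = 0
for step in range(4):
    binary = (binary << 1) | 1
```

Build 4 consecutive 1-bits: 0b1111
`binary` takes the values: 0 → 1 → 3 → 7 → 15

Answer: 15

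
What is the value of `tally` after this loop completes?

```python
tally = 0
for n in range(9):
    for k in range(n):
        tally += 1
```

Triangle number: 0+1+2+...+8
`tally` takes the values: 0 → 1 → 2 → 3 → 4 → 5 → 6 → 7 → 8 → 9 → 10 → 11 → 12 → 13 → 14 → 15 → 16 → 17 → 18 → 19 → 20 → 21 → 22 → 23 → 24 → 25 → 26 → 27 → 28 → 29 → 30 → 31 → 32 → 33 → 34 → 35 → 36

Answer: 36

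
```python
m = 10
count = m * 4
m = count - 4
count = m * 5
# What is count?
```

Trace:
`m = 10` → m = 10
`count = m * 4` → count = 40
`m = count - 4` → m = 36
`count = m * 5` → count = 180
So count = 180

Answer: 180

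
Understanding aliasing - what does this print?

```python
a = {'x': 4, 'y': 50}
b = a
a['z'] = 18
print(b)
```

Key concept: dict aliasing.
Step by step:
`a = {'x': 4, 'y': 50}` → a = {'x': 4, 'y': 50}
`b = a` → b = {'x': 4, 'y': 50} (same object as a)
`a['z'] = 18` → a = {'x': 4, 'y': 50, 'z': 18} (same object as b); b = {'x': 4, 'y': 50, 'z': 18} (same object as a)
`print(b)` → prints {'x': 4, 'y': 50, 'z': 18}

Answer: {'x': 4, 'y': 50, 'z': 18}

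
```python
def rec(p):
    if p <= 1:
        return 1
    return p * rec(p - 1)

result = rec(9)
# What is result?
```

rec(9) = 9 * 8 * 7 * 6 * 5 * 4 * 3 * 2 * 1 = 362880

Answer: 362880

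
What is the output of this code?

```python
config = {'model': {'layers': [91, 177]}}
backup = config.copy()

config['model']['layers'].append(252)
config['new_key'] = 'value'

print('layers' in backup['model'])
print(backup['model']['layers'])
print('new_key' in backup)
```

Key concept: shallow copy gotcha with nested dict.
Step by step:
`config = {'model': {'layers': [91, 177]}}` → config = {'model': {'layers': [91, 177]}}
`backup = config.copy()` → backup = {'model': {'layers': [91, 177]}}
`config['model']['layers'].append(252)` → config = {'model': {'layers': [91, 177, 252]}}; backup = {'model': {'layers': [91, 177, 252]}}
`config['new_key'] = 'value'` → config = {'model': {'layers': [91, 177, 252]}, 'new_key': 'value'}
`print('layers' in backup['model'])` → prints True
`print(backup['model']['layers'])` → prints [91, 177, 252]
`print('new_key' in backup)` → prints False

Answer:
True
[91, 177, 252]
False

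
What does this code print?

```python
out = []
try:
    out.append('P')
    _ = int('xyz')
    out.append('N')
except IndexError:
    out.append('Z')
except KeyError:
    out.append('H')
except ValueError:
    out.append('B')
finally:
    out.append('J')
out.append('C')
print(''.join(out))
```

Execution trace: 'P' (try body) → 'B' (except ValueError) → 'J' (finally) → 'C' (after the try/except). Output: PBJC

Answer: PBJC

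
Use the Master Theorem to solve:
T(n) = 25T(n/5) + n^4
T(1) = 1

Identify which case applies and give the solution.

a=25, b=5, f(n)=n^4. log_5(25) = 2. Since c=4 > 2 and the regularity condition holds (25(n/5)^4 = (25/5^4)n^4 with 25/5^4 < 1), Case 3 applies: T(n) = Θ(f(n)) = O(n^4).

Answer: O(n^4) - Case 3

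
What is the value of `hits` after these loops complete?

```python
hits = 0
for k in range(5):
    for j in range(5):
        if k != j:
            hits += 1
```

5² - 5 (exclude diagonal)
`hits` takes the values: 0 → 1 → 2 → 3 → 4 → 5 → 6 → 7 → 8 → 9 → 10 → 11 → 12 → 13 → 14 → 15 → 16 → 17 → 18 → 19 → 20

Answer: 20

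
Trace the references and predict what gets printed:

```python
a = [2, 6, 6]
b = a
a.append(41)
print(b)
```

Key concept: basic list aliasing.
Step by step:
`a = [2, 6, 6]` → a = [2, 6, 6]
`b = a` → b = [2, 6, 6] (same object as a)
`a.append(41)` → a = [2, 6, 6, 41] (same object as b); b = [2, 6, 6, 41] (same object as a)
`print(b)` → prints [2, 6, 6, 41]

Answer: [2, 6, 6, 41]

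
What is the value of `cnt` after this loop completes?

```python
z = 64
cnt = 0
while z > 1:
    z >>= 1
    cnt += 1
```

Count right shifts until 1
`cnt` takes the values: 0 → 1 → 2 → 3 → 4 → 5 → 6

Answer: 6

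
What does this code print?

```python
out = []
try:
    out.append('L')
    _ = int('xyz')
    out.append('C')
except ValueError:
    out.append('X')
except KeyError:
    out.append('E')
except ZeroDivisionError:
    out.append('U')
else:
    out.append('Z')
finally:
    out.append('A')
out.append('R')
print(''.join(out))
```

Execution trace: 'L' (try body) → 'X' (except ValueError) → 'A' (finally) → 'R' (after the try/except). Output: LXAR

Answer: LXAR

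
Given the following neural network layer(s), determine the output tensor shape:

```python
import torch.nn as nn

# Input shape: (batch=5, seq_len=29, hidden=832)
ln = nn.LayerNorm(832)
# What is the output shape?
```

Input: (5, 29, 832) -> Output: (5, 29, 832)

Answer: (5, 29, 832)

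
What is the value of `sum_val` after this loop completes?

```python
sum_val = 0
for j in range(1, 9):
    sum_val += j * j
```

Sum of squares 1² to 8² = 204
`sum_val` takes the values: 0 → 1 → 5 → 14 → 30 → 55 → 91 → 140 → 204

Answer: 204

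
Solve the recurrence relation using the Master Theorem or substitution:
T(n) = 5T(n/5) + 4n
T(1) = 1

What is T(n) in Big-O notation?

By Master Theorem: a=5, b=5, f(n)=4n. Since log_5(5) = 1 and f(n) = Θ(n^1), Case 2 applies. T(n) = O(n log n).

Answer: O(n log n)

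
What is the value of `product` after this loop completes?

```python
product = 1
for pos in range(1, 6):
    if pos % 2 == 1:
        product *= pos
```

Product of odd numbers 1 to 5
`product` takes the values: 1 → 3 → 15

Answer: 15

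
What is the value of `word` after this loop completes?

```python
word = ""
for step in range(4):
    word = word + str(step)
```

Concatenate digits 0 to 3
`word` takes the values: "" → "0" → "01" → "012" → "0123"

Answer: "0123"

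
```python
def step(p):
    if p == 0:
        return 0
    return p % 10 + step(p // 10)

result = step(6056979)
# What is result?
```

Sum of digits of 6056979: 9 + 7 + 9 + 6 + 5 + 0 + 6 = 42

Answer: 42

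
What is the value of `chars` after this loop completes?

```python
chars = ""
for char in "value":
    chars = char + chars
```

Reverse 'value'
`chars` takes the values: "" → "v" → "av" → "lav" → "ulav" → "eulav"

Answer: "eulav"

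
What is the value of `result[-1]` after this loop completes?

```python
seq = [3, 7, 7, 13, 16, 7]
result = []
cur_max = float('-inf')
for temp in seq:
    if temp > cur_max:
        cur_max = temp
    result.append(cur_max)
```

Running max ends at 16
`result` takes the values: [] → [3] → [3, 7] → [3, 7, 7] → [3, 7, 7, 13] → [3, 7, 7, 13, 16] → [3, 7, 7, 13, 16, 16]
So `result[-1]` = 16

Answer: 16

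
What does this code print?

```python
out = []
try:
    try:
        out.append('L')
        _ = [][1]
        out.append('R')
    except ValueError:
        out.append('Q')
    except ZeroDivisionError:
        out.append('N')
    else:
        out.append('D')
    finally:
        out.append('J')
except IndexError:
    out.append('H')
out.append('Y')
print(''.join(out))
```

Execution trace: 'L' (try body) → 'J' (finally) → 'H' (outer except IndexError) → 'Y' (after the try/except). Output: LJHY

Answer: LJHY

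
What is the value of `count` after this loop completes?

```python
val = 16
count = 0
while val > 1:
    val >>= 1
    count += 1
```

Count right shifts until 1
`count` takes the values: 0 → 1 → 2 → 3 → 4

Answer: 4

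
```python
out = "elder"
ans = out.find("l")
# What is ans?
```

Trace:
`out = "elder"` → out = 'elder'
`ans = out.find("l")` → ans = 1
So ans = 1

Answer: 1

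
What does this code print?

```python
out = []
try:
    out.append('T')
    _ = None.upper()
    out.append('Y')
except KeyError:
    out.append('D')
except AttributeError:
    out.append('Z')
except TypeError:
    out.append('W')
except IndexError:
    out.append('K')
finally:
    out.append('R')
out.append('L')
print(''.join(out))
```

Execution trace: 'T' (try body) → 'Z' (except AttributeError) → 'R' (finally) → 'L' (after the try/except). Output: TZRL

Answer: TZRL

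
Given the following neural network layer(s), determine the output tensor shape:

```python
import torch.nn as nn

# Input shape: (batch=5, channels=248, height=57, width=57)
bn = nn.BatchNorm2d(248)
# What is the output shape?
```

Input: (5, 248, 57, 57) -> Output: (5, 248, 57, 57)

Answer: (5, 248, 57, 57)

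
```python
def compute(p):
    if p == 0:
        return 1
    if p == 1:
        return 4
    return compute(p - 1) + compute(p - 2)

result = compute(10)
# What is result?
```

Build up from base cases: compute(0)=1, compute(1)=4, compute(2)=5, compute(3)=9, compute(4)=14, compute(5)=23, compute(6)=37, ..., compute(10)=254

Answer: 254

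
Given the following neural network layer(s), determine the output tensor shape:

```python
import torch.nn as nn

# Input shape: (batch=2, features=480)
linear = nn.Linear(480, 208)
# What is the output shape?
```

Input: (2, 480) -> Output: (2, 208)

Answer: (2, 208)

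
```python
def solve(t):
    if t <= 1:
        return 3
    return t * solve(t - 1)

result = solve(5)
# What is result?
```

solve(5) = 5 * 4 * 3 * 2 * 3 = 360

Answer: 360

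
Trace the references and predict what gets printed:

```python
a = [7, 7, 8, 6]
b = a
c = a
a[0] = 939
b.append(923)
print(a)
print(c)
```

Key concept: multiple aliases.
Step by step:
`a = [7, 7, 8, 6]` → a = [7, 7, 8, 6]
`b = a` → b = [7, 7, 8, 6] (same object as a)
`c = a` → c = [7, 7, 8, 6] (same object as a, b)
`a[0] = 939` → a = [939, 7, 8, 6] (same object as b, c); b = [939, 7, 8, 6] (same object as a, c); c = [939, 7, 8, 6] (same object as a, b)
`b.append(923)` → a = [939, 7, 8, 6, 923] (same object as b, c); b = [939, 7, 8, 6, 923] (same object as a, c); c = [939, 7, 8, 6, 923] (same object as a, b)
`print(a)` → prints [939, 7, 8, 6, 923]
`print(c)` → prints [939, 7, 8, 6, 923]

Answer:
[939, 7, 8, 6, 923]
[939, 7, 8, 6, 923]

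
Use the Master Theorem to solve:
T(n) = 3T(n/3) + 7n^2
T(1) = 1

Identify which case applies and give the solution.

a=3, b=3, f(n)=7n^2. log_3(3) = 1. Since c=2 > 1 and the regularity condition holds (3(n/3)^2 = (3/3^2)n^2 with 3/3^2 < 1), Case 3 applies: T(n) = Θ(f(n)) = O(n^2).

Answer: O(n^2) - Case 3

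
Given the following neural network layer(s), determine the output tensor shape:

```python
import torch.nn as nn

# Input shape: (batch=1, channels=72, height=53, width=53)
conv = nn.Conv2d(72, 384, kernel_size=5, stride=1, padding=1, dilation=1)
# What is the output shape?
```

Input: (1, 72, 53, 53) -> Output: (1, 384, 51, 51)

Answer: (1, 384, 51, 51)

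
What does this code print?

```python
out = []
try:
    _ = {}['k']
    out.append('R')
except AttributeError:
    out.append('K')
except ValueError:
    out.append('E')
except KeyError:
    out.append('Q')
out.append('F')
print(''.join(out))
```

Execution trace: 'Q' (except KeyError) → 'F' (after the try/except). Output: QF

Answer: QF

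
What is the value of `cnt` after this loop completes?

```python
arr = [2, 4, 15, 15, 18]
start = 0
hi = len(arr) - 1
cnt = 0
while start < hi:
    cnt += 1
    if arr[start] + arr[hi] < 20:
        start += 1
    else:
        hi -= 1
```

Steps to find pair summing to 20
`cnt` takes the values: 0 → 1 → 2 → 3 → 4

Answer: 4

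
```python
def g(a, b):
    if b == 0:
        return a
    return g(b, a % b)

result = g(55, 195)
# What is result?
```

g(55, 195) -> g(195, 55) -> g(55, 30) -> g(30, 25) -> g(25, 5) -> g(5, 0) -> 5

Answer: 5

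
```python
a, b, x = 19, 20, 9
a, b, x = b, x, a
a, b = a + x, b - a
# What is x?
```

Trace:
`a, b, x = 19, 20, 9` → a = 19; b = 20; x = 9
`a, b, x = b, x, a` → a = 20; b = 9; x = 19
`a, b = a + x, b - a` → a = 39; b = -11
So x = 19

Answer: 19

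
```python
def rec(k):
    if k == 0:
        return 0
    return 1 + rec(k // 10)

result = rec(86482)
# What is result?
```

Count of digits of 86482: 5

Answer: 5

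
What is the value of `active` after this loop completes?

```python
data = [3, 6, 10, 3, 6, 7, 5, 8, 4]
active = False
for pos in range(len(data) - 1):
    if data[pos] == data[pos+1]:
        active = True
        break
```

Check consecutive duplicates in [3, 6, 10, 3, 6, 7, 5, 8, 4]
`active` takes the values: False

Answer: False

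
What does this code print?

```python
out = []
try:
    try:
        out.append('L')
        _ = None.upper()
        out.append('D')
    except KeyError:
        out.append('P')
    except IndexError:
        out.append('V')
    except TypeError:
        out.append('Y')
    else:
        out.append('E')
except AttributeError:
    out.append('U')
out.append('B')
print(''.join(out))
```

Execution trace: 'L' (try body) → 'U' (outer except AttributeError) → 'B' (after the try/except). Output: LUB

Answer: LUB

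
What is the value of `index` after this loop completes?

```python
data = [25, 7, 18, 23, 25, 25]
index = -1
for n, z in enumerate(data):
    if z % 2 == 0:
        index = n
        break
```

First even number index in [25, 7, 18, 23, 25, 25]
`index` takes the values: -1 → 2

Answer: 2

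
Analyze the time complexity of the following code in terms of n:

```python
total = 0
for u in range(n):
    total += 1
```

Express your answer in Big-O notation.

Each loop level contributes: n. Multiplying the contributions gives O(n).

Answer: O(n)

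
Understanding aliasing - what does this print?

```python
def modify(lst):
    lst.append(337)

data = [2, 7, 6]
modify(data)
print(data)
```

Key concept: function modifies passed list.
Step by step:
`data = [2, 7, 6]` → data = [2, 7, 6]
`modify(data)` → data = [2, 7, 6, 337]
`print(data)` → prints [2, 7, 6, 337]

Answer: [2, 7, 6, 337]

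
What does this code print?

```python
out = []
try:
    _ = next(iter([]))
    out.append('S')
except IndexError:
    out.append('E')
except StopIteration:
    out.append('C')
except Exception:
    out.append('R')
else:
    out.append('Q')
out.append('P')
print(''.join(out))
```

Execution trace: 'C' (except StopIteration) → 'P' (after the try/except). Output: CP

Answer: CP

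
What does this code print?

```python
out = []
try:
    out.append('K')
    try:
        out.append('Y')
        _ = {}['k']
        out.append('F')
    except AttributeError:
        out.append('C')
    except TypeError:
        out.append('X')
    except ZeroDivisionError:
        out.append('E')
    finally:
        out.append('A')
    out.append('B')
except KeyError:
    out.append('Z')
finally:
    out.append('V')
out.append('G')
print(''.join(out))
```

Execution trace: 'K' (try body) → 'Y' (inner try body) → 'A' (inner finally) → 'Z' (except KeyError) → 'V' (finally) → 'G' (after the try/except). Output: KYAZVG

Answer: KYAZVG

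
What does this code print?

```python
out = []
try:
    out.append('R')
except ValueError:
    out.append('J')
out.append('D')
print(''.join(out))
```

Execution trace: 'R' (try body, no exception) → 'D' (after the try/except). Output: RD

Answer: RD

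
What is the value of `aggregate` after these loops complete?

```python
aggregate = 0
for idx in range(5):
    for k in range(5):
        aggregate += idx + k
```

Sum of all idx+k for idx,k in 5x5
`aggregate` takes the values: 0 → 1 → 3 → 6 → 10 → 11 → 13 → 16 → 20 → 25 → 27 → 30 → 34 → 39 → 45 → 48 → 52 → 57 → 63 → 70 → 74 → 79 → 85 → 92 → 100

Answer: 100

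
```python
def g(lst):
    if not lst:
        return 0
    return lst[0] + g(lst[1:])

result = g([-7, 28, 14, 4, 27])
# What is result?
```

(-7) + 28 + 14 + 4 + 27 + 0 = 66

Answer: 66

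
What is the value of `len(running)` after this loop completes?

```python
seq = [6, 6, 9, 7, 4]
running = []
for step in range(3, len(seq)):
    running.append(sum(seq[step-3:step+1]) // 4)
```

Number of 4-element averages
`running` takes the values: [] → [7] → [7, 6]
So `len(running)` = 2

Answer: 2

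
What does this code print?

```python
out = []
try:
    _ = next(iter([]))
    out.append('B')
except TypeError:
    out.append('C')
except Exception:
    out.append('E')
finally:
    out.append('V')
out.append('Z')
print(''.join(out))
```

Execution trace: 'E' (except Exception) → 'V' (finally) → 'Z' (after the try/except). Output: EVZ

Answer: EVZ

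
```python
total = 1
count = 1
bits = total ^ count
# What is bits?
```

Trace:
`total = 1` → total = 1
`count = 1` → count = 1
`bits = total ^ count` → bits = 0
So bits = 0

Answer: 0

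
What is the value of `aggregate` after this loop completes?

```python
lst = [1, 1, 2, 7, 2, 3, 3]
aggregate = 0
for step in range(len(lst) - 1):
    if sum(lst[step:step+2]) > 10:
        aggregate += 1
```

Count windows with sum > 10
`aggregate` takes the values: 0

Answer: 0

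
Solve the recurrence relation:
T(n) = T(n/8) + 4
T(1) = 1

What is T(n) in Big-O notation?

Each step divides n by 8 and adds 4. After log_8(n) steps we reach T(1)=1. So T(n) = 4·log_8(n) + 1 = O(log n).

Answer: O(log n)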